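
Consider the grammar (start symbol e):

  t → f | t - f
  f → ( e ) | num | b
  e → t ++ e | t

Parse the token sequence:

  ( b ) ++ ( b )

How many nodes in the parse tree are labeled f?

4

[e [t [f ( [e [t [f b]]] )]] ++ [e [t [f ( [e [t [f b]]] )]]]]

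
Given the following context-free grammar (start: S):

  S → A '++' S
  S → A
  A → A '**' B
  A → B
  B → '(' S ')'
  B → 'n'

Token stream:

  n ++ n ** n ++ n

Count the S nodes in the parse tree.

[S [A [B n]] ++ [S [A [A [B n]] ** [B n]] ++ [S [A [B n]]]]]

3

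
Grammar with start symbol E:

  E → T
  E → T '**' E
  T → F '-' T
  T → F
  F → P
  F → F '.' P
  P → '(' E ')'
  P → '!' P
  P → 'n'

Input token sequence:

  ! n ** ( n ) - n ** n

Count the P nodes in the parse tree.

6

[E [T [F [P ! [P n]]]] ** [E [T [F [P ( [E [T [F [P n]]]] )]] - [T [F [P n]]]] ** [E [T [F [P n]]]]]]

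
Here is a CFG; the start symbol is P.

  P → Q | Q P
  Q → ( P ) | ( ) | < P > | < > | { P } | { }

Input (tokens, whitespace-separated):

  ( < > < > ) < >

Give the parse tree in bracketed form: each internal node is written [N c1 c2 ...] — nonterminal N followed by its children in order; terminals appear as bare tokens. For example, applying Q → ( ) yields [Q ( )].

P
Q P
( P ) P
( Q P ) P
( < > P ) P
( < > Q ) P
( < > < > ) P
( < > < > ) Q
( < > < > ) < >

[P [Q ( [P [Q < >] [P [Q < >]]] )] [P [Q < >]]]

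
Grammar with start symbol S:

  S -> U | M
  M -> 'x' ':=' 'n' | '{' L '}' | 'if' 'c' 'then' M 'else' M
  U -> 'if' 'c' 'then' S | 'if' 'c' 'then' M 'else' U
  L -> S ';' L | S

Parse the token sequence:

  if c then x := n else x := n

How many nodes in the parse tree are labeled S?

[S [M if c then [M x := n] else [M x := n]]]

1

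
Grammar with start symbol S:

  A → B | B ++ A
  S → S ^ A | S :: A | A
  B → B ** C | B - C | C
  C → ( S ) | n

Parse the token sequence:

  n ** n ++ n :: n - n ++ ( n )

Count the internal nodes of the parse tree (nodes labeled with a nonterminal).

22

[S [S [A [B [B [C n]] ** [C n]] ++ [A [B [C n]]]]] :: [A [B [B [C n]] - [C n]] ++ [A [B [C ( [S [A [B [C n]]]] )]]]]]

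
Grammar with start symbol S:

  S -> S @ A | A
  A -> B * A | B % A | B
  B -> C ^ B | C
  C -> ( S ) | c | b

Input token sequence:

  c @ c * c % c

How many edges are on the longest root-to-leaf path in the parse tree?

6

[S [S [A [B [C c]]]] @ [A [B [C c]] * [A [B [C c]] % [A [B [C c]]]]]]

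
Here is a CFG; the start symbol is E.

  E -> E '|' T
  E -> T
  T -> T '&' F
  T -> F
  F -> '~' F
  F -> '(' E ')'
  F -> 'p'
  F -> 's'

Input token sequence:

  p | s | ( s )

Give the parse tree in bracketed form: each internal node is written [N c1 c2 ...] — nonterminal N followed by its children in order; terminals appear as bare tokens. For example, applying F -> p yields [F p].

E
E | T
E | T | T
T | T | T
F | T | T
p | T | T
p | F | T
p | s | T
p | s | F
p | s | ( E )
p | s | ( T )
p | s | ( F )
p | s | ( s )

[E [E [E [T [F p]]] | [T [F s]]] | [T [F ( [E [T [F s]]] )]]]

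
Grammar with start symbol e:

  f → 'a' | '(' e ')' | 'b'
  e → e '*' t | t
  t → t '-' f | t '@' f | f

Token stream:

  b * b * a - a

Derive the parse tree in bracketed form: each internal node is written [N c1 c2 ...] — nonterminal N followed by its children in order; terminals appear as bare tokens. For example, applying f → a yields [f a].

e
e * t
e * t * t
t * t * t
f * t * t
b * t * t
b * f * t
b * b * t
b * b * t - f
b * b * f - f
b * b * a - f
b * b * a - a

[e [e [e [t [f b]]] * [t [f b]]] * [t [t [f a]] - [f a]]]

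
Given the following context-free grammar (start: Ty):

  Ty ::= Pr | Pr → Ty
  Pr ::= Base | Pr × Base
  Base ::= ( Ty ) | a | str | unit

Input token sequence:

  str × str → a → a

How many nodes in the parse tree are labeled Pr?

[Ty [Pr [Pr [Base str]] × [Base str]] → [Ty [Pr [Base a]] → [Ty [Pr [Base a]]]]]

4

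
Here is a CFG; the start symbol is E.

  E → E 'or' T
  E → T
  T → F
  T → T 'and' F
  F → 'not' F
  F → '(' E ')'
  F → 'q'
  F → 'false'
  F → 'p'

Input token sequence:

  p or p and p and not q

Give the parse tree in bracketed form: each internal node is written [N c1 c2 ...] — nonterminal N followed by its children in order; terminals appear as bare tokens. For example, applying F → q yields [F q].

E
E or T
T or T
F or T
p or T
p or T and F
p or T and F and F
p or F and F and F
p or p and F and F
p or p and p and F
p or p and p and not F
p or p and p and not q

[E [E [T [F p]]] or [T [T [T [F p]] and [F p]] and [F not [F q]]]]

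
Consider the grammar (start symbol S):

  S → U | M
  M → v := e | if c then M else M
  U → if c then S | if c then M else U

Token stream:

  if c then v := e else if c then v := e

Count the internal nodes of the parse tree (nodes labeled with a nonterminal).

[S [U if c then [M v := e] else [U if c then [S [M v := e]]]]]

6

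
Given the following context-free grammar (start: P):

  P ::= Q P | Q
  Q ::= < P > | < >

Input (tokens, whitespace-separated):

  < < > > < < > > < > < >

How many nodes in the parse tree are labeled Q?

[P [Q < [P [Q < >]] >] [P [Q < [P [Q < >]] >] [P [Q < >] [P [Q < >]]]]]

6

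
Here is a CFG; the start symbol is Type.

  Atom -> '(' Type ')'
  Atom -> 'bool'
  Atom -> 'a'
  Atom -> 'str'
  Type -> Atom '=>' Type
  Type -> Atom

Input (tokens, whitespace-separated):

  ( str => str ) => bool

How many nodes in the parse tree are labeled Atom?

4

[Type [Atom ( [Type [Atom str] => [Type [Atom str]]] )] => [Type [Atom bool]]]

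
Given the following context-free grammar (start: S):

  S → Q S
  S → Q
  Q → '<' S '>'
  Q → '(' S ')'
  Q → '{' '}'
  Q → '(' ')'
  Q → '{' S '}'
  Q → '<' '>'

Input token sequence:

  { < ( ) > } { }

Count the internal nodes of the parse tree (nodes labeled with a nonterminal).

8

[S [Q { [S [Q < [S [Q ( )]] >]] }] [S [Q { }]]]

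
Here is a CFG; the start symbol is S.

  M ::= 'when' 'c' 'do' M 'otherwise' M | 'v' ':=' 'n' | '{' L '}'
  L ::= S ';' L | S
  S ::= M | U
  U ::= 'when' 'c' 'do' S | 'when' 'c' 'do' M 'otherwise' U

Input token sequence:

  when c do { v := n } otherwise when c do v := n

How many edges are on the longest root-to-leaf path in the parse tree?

6

[S [U when c do [M { [L [S [M v := n]]] }] otherwise [U when c do [S [M v := n]]]]]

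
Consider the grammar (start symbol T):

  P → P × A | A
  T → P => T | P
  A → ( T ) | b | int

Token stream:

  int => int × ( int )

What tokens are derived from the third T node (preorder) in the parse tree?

int

[T [P [A int]] => [T [P [P [A int]] × [A ( [T [P [A int]]] )]]]]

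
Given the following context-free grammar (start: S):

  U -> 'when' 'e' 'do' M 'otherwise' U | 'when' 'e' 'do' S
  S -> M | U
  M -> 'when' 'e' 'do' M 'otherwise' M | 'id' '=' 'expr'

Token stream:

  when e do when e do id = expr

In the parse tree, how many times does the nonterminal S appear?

[S [U when e do [S [U when e do [S [M id = expr]]]]]]

3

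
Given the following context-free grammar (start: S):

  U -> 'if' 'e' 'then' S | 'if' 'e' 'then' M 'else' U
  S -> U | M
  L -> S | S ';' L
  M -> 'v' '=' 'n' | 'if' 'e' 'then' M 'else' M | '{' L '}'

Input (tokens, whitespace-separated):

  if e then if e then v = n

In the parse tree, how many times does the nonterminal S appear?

[S [U if e then [S [U if e then [S [M v = n]]]]]]

3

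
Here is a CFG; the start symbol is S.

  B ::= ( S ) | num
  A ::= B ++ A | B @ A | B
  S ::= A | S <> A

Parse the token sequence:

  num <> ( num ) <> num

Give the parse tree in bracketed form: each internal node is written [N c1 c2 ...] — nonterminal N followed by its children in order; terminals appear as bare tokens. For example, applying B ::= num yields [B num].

S
S <> A
S <> A <> A
A <> A <> A
B <> A <> A
num <> A <> A
num <> B <> A
num <> ( S ) <> A
num <> ( A ) <> A
num <> ( B ) <> A
num <> ( num ) <> A
num <> ( num ) <> B
num <> ( num ) <> num

[S [S [S [A [B num]]] <> [A [B ( [S [A [B num]]] )]]] <> [A [B num]]]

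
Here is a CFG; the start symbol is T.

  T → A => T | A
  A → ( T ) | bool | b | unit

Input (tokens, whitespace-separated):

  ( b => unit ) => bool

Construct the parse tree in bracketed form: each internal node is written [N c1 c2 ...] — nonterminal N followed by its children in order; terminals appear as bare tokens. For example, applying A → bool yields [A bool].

T
A => T
( T ) => T
( A => T ) => T
( b => T ) => T
( b => A ) => T
( b => unit ) => T
( b => unit ) => A
( b => unit ) => bool

[T [A ( [T [A b] => [T [A unit]]] )] => [T [A bool]]]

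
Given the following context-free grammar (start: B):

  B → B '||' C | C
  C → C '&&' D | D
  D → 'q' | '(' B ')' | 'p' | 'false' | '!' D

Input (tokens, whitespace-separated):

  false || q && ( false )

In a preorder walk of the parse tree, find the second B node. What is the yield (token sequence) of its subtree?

false

[B [B [C [D false]]] || [C [C [D q]] && [D ( [B [C [D false]]] )]]]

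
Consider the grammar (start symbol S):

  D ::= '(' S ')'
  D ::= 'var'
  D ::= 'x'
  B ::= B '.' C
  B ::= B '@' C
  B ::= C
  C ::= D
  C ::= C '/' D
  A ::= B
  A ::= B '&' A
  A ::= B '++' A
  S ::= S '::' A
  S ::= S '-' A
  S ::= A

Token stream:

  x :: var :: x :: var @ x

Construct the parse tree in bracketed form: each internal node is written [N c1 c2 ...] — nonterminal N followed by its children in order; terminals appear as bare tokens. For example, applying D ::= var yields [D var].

S
S :: A
S :: A :: A
S :: A :: A :: A
A :: A :: A :: A
B :: A :: A :: A
C :: A :: A :: A
D :: A :: A :: A
x :: A :: A :: A
x :: B :: A :: A
x :: C :: A :: A
x :: D :: A :: A
x :: var :: A :: A
x :: var :: B :: A
x :: var :: C :: A
x :: var :: D :: A
x :: var :: x :: A
x :: var :: x :: B
x :: var :: x :: B @ C
x :: var :: x :: C @ C
x :: var :: x :: D @ C
x :: var :: x :: var @ C
x :: var :: x :: var @ D
x :: var :: x :: var @ x

[S [S [S [S [A [B [C [D x]]]]] :: [A [B [C [D var]]]]] :: [A [B [C [D x]]]]] :: [A [B [B [C [D var]]] @ [C [D x]]]]]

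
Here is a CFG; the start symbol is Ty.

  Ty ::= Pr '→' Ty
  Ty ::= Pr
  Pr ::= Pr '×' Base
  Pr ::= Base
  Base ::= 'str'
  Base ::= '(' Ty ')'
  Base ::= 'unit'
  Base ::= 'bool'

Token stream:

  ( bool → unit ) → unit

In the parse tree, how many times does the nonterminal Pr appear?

4

[Ty [Pr [Base ( [Ty [Pr [Base bool]] → [Ty [Pr [Base unit]]]] )]] → [Ty [Pr [Base unit]]]]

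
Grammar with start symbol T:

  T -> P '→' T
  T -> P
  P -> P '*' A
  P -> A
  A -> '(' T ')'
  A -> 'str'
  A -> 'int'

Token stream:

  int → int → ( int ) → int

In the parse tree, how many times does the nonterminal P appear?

[T [P [A int]] → [T [P [A int]] → [T [P [A ( [T [P [A int]]] )]] → [T [P [A int]]]]]]

5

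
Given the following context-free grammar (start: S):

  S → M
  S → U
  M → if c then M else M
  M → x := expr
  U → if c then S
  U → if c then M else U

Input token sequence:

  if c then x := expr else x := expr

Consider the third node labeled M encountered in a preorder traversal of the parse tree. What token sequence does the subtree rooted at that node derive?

[S [M if c then [M x := expr] else [M x := expr]]]

x := expr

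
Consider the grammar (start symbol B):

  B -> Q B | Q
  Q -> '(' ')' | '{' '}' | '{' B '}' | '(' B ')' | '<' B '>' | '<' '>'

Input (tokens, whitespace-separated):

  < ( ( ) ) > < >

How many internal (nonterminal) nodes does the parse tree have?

[B [Q < [B [Q ( [B [Q ( )]] )]] >] [B [Q < >]]]

8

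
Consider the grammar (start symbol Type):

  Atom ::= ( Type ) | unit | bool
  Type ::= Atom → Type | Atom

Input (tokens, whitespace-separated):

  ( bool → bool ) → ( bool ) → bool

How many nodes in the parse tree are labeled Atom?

[Type [Atom ( [Type [Atom bool] → [Type [Atom bool]]] )] → [Type [Atom ( [Type [Atom bool]] )] → [Type [Atom bool]]]]

6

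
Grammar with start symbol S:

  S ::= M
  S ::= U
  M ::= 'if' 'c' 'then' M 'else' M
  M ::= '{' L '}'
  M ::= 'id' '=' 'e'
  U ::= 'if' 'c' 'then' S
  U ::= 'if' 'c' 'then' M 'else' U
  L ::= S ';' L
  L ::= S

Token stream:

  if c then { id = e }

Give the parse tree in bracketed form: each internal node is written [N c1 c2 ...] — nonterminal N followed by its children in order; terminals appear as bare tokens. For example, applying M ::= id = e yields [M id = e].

[S [U if c then [S [M { [L [S [M id = e]]] }]]]]

S
U
if c then S
if c then M
if c then { L }
if c then { S }
if c then { M }
if c then { id = e }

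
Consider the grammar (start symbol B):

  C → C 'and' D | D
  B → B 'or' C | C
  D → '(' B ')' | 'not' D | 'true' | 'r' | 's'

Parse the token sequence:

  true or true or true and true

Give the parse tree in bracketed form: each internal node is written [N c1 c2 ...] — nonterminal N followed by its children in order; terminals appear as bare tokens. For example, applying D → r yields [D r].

B
B or C
B or C or C
C or C or C
D or C or C
true or C or C
true or D or C
true or true or C
true or true or C and D
true or true or D and D
true or true or true and D
true or true or true and true

[B [B [B [C [D true]]] or [C [D true]]] or [C [C [D true]] and [D true]]]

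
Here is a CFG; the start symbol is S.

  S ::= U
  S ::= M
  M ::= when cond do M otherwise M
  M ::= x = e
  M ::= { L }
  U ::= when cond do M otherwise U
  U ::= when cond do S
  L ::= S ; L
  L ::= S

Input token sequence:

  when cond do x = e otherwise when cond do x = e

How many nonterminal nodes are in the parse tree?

[S [U when cond do [M x = e] otherwise [U when cond do [S [M x = e]]]]]

6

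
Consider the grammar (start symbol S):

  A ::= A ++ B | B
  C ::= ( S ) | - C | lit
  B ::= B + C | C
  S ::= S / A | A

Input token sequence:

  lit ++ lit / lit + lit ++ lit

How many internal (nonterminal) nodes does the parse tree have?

16

[S [S [A [A [B [C lit]]] ++ [B [C lit]]]] / [A [A [B [B [C lit]] + [C lit]]] ++ [B [C lit]]]]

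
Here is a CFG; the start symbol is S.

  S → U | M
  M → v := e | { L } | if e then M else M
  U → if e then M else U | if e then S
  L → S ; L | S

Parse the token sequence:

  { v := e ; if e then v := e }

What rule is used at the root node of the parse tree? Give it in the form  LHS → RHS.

S → M

[S [M { [L [S [M v := e]] ; [L [S [U if e then [S [M v := e]]]]]] }]]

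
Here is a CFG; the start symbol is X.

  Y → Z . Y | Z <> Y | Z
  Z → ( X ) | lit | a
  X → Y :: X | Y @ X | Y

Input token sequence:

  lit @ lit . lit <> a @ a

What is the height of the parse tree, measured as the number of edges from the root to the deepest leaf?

6

[X [Y [Z lit]] @ [X [Y [Z lit] . [Y [Z lit] <> [Y [Z a]]]] @ [X [Y [Z a]]]]]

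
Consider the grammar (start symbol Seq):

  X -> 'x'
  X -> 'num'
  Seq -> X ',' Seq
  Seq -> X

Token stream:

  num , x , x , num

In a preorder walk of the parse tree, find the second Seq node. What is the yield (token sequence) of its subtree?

x , x , num

[Seq [X num] , [Seq [X x] , [Seq [X x] , [Seq [X num]]]]]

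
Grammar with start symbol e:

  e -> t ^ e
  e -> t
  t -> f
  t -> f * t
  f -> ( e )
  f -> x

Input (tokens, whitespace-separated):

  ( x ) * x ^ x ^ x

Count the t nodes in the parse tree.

[e [t [f ( [e [t [f x]]] )] * [t [f x]]] ^ [e [t [f x]] ^ [e [t [f x]]]]]

5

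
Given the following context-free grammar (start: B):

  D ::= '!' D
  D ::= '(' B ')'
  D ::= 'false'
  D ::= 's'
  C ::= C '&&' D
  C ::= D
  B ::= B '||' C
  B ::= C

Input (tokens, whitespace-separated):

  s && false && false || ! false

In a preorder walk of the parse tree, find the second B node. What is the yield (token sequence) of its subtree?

[B [B [C [C [C [D s]] && [D false]] && [D false]]] || [C [D ! [D false]]]]

s && false && false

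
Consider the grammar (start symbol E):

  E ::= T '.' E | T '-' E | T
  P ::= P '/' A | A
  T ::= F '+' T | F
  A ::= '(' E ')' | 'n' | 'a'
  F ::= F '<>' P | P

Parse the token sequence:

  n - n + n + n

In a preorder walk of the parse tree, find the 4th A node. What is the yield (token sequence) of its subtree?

[E [T [F [P [A n]]]] - [E [T [F [P [A n]]] + [T [F [P [A n]]] + [T [F [P [A n]]]]]]]]

n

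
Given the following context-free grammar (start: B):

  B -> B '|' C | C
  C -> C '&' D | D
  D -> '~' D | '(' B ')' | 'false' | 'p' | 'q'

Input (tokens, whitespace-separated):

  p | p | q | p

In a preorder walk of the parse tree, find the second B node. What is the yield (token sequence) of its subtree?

p | p | q

[B [B [B [B [C [D p]]] | [C [D p]]] | [C [D q]]] | [C [D p]]]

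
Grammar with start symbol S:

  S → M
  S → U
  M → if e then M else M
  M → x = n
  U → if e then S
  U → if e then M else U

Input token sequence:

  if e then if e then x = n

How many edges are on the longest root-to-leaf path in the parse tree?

6

[S [U if e then [S [U if e then [S [M x = n]]]]]]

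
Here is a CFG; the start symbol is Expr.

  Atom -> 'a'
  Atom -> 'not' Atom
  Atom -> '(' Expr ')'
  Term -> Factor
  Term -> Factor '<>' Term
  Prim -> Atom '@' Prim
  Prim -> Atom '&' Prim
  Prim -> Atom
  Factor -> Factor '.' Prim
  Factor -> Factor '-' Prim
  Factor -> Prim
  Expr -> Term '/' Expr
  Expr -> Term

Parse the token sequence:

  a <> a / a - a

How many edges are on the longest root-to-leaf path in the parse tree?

[Expr [Term [Factor [Prim [Atom a]]] <> [Term [Factor [Prim [Atom a]]]]] / [Expr [Term [Factor [Factor [Prim [Atom a]]] - [Prim [Atom a]]]]]]

7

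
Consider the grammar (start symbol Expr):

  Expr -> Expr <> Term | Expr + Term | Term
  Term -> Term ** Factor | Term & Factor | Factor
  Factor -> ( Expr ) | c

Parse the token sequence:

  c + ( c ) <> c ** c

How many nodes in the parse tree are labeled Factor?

5

[Expr [Expr [Expr [Term [Factor c]]] + [Term [Factor ( [Expr [Term [Factor c]]] )]]] <> [Term [Term [Factor c]] ** [Factor c]]]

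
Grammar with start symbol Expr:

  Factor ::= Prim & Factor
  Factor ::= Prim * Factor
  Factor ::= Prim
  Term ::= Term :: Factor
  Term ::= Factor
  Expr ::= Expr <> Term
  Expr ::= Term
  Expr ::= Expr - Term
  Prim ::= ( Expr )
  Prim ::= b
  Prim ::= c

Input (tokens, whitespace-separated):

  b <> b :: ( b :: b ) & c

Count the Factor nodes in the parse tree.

[Expr [Expr [Term [Factor [Prim b]]]] <> [Term [Term [Factor [Prim b]]] :: [Factor [Prim ( [Expr [Term [Term [Factor [Prim b]]] :: [Factor [Prim b]]]] )] & [Factor [Prim c]]]]]

6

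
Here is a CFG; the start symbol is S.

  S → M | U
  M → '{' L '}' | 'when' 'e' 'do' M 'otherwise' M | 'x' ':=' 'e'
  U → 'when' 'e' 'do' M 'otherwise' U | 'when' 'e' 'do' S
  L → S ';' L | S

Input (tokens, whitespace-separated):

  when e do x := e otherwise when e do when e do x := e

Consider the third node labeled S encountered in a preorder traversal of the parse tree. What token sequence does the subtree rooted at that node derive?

x := e

[S [U when e do [M x := e] otherwise [U when e do [S [U when e do [S [M x := e]]]]]]]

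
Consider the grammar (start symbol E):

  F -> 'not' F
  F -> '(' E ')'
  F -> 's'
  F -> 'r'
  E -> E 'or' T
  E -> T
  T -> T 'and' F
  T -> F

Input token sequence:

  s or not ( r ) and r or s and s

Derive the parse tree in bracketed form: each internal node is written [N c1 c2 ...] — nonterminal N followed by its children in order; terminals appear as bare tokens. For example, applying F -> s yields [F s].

[E [E [E [T [F s]]] or [T [T [F not [F ( [E [T [F r]]] )]]] and [F r]]] or [T [T [F s]] and [F s]]]

E
E or T
E or T or T
T or T or T
F or T or T
s or T or T
s or T and F or T
s or F and F or T
s or not F and F or T
s or not ( E ) and F or T
s or not ( T ) and F or T
s or not ( F ) and F or T
s or not ( r ) and F or T
s or not ( r ) and r or T
s or not ( r ) and r or T and F
s or not ( r ) and r or F and F
s or not ( r ) and r or s and F
s or not ( r ) and r or s and s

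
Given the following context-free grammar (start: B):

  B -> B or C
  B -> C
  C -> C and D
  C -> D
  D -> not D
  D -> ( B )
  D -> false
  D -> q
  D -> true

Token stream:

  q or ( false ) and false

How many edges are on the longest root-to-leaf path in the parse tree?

[B [B [C [D q]]] or [C [C [D ( [B [C [D false]]] )]] and [D false]]]

7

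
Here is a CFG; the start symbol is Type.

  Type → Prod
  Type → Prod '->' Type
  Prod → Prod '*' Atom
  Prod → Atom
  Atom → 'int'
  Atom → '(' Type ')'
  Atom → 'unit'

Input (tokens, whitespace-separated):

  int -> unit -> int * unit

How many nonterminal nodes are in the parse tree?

[Type [Prod [Atom int]] -> [Type [Prod [Atom unit]] -> [Type [Prod [Prod [Atom int]] * [Atom unit]]]]]

11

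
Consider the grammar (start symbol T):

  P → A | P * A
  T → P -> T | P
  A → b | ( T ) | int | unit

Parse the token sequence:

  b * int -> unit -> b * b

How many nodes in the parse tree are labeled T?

3

[T [P [P [A b]] * [A int]] -> [T [P [A unit]] -> [T [P [P [A b]] * [A b]]]]]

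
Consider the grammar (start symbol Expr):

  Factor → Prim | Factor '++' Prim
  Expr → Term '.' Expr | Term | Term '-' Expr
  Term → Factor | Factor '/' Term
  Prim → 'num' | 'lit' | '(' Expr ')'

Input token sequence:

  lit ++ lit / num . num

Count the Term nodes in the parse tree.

[Expr [Term [Factor [Factor [Prim lit]] ++ [Prim lit]] / [Term [Factor [Prim num]]]] . [Expr [Term [Factor [Prim num]]]]]

3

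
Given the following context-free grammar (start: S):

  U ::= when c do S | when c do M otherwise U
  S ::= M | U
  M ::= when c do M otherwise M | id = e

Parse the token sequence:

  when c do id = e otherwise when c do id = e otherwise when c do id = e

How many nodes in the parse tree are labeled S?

2

[S [U when c do [M id = e] otherwise [U when c do [M id = e] otherwise [U when c do [S [M id = e]]]]]]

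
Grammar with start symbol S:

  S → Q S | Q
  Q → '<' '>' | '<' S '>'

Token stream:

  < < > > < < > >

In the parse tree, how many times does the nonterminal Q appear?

4

[S [Q < [S [Q < >]] >] [S [Q < [S [Q < >]] >]]]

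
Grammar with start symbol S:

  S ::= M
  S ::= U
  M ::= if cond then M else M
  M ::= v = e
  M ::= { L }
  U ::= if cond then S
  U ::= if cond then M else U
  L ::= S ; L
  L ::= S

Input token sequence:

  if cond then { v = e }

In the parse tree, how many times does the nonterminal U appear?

1

[S [U if cond then [S [M { [L [S [M v = e]]] }]]]]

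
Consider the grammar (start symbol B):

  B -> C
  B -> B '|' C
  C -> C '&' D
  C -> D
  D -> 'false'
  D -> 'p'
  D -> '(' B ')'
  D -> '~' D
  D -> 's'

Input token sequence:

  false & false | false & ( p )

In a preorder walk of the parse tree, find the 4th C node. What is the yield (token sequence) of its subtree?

false

[B [B [C [C [D false]] & [D false]]] | [C [C [D false]] & [D ( [B [C [D p]]] )]]]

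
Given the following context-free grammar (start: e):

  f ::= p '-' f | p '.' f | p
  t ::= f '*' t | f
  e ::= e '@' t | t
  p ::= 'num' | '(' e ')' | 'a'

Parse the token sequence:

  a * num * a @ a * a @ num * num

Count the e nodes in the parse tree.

[e [e [e [t [f [p a]] * [t [f [p num]] * [t [f [p a]]]]]] @ [t [f [p a]] * [t [f [p a]]]]] @ [t [f [p num]] * [t [f [p num]]]]]

3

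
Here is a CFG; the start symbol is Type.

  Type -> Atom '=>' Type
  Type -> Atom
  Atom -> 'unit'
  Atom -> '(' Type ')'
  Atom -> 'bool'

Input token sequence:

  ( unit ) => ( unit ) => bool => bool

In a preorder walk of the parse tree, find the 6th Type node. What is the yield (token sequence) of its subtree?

[Type [Atom ( [Type [Atom unit]] )] => [Type [Atom ( [Type [Atom unit]] )] => [Type [Atom bool] => [Type [Atom bool]]]]]

bool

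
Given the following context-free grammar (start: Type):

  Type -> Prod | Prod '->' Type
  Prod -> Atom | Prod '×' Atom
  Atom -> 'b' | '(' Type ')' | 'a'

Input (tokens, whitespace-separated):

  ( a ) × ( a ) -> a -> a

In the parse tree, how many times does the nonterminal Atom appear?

6

[Type [Prod [Prod [Atom ( [Type [Prod [Atom a]]] )]] × [Atom ( [Type [Prod [Atom a]]] )]] -> [Type [Prod [Atom a]] -> [Type [Prod [Atom a]]]]]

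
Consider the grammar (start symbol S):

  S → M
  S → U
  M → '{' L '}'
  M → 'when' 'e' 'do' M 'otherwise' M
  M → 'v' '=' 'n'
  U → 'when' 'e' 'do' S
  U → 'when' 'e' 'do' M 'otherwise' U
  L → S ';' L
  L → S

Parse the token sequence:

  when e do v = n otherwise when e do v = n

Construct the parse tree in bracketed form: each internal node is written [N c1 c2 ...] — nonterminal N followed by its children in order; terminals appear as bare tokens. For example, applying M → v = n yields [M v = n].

S
U
when e do M otherwise U
when e do v = n otherwise U
when e do v = n otherwise when e do S
when e do v = n otherwise when e do M
when e do v = n otherwise when e do v = n

[S [U when e do [M v = n] otherwise [U when e do [S [M v = n]]]]]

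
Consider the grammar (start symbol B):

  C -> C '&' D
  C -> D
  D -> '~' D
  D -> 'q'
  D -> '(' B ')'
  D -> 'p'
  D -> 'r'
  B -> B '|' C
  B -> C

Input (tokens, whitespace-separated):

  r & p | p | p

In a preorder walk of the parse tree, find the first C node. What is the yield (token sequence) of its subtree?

[B [B [B [C [C [D r]] & [D p]]] | [C [D p]]] | [C [D p]]]

r & p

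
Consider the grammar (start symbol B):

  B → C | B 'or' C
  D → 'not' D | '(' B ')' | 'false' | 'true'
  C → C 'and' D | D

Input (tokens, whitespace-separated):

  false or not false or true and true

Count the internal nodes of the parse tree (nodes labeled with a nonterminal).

12

[B [B [B [C [D false]]] or [C [D not [D false]]]] or [C [C [D true]] and [D true]]]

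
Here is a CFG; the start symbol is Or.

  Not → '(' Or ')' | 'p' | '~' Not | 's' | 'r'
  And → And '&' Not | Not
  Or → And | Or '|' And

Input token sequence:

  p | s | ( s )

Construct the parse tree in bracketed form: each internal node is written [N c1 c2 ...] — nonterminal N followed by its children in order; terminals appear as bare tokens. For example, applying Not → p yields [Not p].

[Or [Or [Or [And [Not p]]] | [And [Not s]]] | [And [Not ( [Or [And [Not s]]] )]]]

Or
Or | And
Or | And | And
And | And | And
Not | And | And
p | And | And
p | Not | And
p | s | And
p | s | Not
p | s | ( Or )
p | s | ( And )
p | s | ( Not )
p | s | ( s )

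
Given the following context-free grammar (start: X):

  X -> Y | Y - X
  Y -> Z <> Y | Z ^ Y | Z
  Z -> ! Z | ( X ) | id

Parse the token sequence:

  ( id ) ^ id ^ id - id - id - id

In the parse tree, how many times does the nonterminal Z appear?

7

[X [Y [Z ( [X [Y [Z id]]] )] ^ [Y [Z id] ^ [Y [Z id]]]] - [X [Y [Z id]] - [X [Y [Z id]] - [X [Y [Z id]]]]]]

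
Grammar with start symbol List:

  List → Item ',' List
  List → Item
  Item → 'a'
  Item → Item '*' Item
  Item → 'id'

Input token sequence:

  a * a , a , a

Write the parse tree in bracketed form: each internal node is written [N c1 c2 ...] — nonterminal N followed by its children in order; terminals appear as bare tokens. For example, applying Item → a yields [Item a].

[List [Item [Item a] * [Item a]] , [List [Item a] , [List [Item a]]]]

List
Item , List
Item * Item , List
a * Item , List
a * a , List
a * a , Item , List
a * a , a , List
a * a , a , Item
a * a , a , a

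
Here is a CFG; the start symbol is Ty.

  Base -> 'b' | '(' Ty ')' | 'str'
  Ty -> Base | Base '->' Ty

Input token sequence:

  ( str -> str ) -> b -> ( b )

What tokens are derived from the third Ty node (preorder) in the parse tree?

str

[Ty [Base ( [Ty [Base str] -> [Ty [Base str]]] )] -> [Ty [Base b] -> [Ty [Base ( [Ty [Base b]] )]]]]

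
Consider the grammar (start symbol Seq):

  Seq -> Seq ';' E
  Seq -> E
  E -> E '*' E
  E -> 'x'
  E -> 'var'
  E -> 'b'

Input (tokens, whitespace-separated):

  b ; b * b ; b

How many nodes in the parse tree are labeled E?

5

[Seq [Seq [Seq [E b]] ; [E [E b] * [E b]]] ; [E b]]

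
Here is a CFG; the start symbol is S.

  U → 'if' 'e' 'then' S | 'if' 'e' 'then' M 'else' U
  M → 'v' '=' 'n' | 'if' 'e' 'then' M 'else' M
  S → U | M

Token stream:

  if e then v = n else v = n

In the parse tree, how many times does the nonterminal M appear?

[S [M if e then [M v = n] else [M v = n]]]

3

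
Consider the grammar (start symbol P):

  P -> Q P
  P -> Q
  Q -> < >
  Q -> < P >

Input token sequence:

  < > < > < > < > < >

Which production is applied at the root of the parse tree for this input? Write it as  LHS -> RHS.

[P [Q < >] [P [Q < >] [P [Q < >] [P [Q < >] [P [Q < >]]]]]]

P -> Q P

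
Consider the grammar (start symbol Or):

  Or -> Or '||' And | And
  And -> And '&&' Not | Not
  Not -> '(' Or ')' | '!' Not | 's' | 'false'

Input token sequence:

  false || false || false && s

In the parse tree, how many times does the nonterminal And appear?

[Or [Or [Or [And [Not false]]] || [And [Not false]]] || [And [And [Not false]] && [Not s]]]

4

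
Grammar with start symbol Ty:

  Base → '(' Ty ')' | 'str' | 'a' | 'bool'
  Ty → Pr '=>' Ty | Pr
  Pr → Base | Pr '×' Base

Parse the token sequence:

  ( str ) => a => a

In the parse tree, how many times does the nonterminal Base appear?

[Ty [Pr [Base ( [Ty [Pr [Base str]]] )]] => [Ty [Pr [Base a]] => [Ty [Pr [Base a]]]]]

4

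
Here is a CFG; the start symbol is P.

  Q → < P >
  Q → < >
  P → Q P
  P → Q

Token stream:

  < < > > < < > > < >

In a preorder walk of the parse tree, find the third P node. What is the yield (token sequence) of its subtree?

[P [Q < [P [Q < >]] >] [P [Q < [P [Q < >]] >] [P [Q < >]]]]

< < > > < >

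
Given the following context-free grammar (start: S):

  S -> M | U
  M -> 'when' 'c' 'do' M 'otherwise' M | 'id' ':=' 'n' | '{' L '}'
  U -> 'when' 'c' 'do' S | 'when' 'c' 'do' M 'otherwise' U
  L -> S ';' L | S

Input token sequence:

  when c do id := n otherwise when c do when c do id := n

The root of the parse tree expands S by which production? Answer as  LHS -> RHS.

[S [U when c do [M id := n] otherwise [U when c do [S [U when c do [S [M id := n]]]]]]]

S -> U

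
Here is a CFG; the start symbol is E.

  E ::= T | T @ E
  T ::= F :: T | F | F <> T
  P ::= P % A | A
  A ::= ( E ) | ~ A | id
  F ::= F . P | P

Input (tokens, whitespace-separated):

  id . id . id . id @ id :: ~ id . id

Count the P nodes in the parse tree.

7

[E [T [F [F [F [F [P [A id]]] . [P [A id]]] . [P [A id]]] . [P [A id]]]] @ [E [T [F [P [A id]]] :: [T [F [F [P [A ~ [A id]]]] . [P [A id]]]]]]]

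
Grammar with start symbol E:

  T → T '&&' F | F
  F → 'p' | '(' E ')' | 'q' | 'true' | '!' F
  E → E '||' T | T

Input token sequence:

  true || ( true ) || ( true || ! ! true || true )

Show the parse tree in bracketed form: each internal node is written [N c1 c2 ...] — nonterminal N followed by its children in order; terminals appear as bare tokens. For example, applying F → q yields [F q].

E
E || T
E || T || T
T || T || T
F || T || T
true || T || T
true || F || T
true || ( E ) || T
true || ( T ) || T
true || ( F ) || T
true || ( true ) || T
true || ( true ) || F
true || ( true ) || ( E )
true || ( true ) || ( E || T )
true || ( true ) || ( E || T || T )
true || ( true ) || ( T || T || T )
true || ( true ) || ( F || T || T )
true || ( true ) || ( true || T || T )
true || ( true ) || ( true || F || T )
true || ( true ) || ( true || ! F || T )
true || ( true ) || ( true || ! ! F || T )
true || ( true ) || ( true || ! ! true || T )
true || ( true ) || ( true || ! ! true || F )
true || ( true ) || ( true || ! ! true || true )

[E [E [E [T [F true]]] || [T [F ( [E [T [F true]]] )]]] || [T [F ( [E [E [E [T [F true]]] || [T [F ! [F ! [F true]]]]] || [T [F true]]] )]]]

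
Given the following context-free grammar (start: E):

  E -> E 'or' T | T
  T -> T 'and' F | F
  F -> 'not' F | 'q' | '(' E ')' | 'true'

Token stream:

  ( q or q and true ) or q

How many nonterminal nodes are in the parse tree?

[E [E [T [F ( [E [E [T [F q]]] or [T [T [F q]] and [F true]]] )]]] or [T [F q]]]

14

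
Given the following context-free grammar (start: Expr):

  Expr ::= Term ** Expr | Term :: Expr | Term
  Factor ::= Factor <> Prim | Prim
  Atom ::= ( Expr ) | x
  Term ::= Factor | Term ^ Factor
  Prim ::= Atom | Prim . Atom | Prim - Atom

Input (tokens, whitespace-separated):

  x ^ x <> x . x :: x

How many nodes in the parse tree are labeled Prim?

[Expr [Term [Term [Factor [Prim [Atom x]]]] ^ [Factor [Factor [Prim [Atom x]]] <> [Prim [Prim [Atom x]] . [Atom x]]]] :: [Expr [Term [Factor [Prim [Atom x]]]]]]

5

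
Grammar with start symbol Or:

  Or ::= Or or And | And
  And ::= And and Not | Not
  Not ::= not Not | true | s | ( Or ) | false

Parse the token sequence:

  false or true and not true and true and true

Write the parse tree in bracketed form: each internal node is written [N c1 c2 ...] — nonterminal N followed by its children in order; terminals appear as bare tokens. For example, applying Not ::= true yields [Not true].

[Or [Or [And [Not false]]] or [And [And [And [And [Not true]] and [Not not [Not true]]] and [Not true]] and [Not true]]]

Or
Or or And
And or And
Not or And
false or And
false or And and Not
false or And and Not and Not
false or And and Not and Not and Not
false or Not and Not and Not and Not
false or true and Not and Not and Not
false or true and not Not and Not and Not
false or true and not true and Not and Not
false or true and not true and true and Not
false or true and not true and true and true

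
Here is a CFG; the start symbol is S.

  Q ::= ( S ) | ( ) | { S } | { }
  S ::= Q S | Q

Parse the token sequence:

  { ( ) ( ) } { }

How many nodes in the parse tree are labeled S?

[S [Q { [S [Q ( )] [S [Q ( )]]] }] [S [Q { }]]]

4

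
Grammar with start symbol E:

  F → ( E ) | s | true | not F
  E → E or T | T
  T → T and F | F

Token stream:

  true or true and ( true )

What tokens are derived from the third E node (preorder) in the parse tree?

[E [E [T [F true]]] or [T [T [F true]] and [F ( [E [T [F true]]] )]]]

true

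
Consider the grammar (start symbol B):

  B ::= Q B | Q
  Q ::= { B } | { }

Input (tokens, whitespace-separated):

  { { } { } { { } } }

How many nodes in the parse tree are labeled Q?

[B [Q { [B [Q { }] [B [Q { }] [B [Q { [B [Q { }]] }]]]] }]]

5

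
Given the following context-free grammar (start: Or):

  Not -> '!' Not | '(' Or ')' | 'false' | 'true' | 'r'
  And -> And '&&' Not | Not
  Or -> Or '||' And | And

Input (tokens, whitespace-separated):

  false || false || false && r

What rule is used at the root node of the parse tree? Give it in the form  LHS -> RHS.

[Or [Or [Or [And [Not false]]] || [And [Not false]]] || [And [And [Not false]] && [Not r]]]

Or -> Or '||' And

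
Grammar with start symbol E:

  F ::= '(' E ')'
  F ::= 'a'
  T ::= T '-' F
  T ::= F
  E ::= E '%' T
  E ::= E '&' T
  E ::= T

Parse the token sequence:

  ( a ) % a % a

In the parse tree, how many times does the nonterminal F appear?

[E [E [E [T [F ( [E [T [F a]]] )]]] % [T [F a]]] % [T [F a]]]

4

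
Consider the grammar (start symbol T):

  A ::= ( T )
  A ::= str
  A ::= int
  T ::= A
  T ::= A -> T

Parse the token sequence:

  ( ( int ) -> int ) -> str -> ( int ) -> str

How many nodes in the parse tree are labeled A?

[T [A ( [T [A ( [T [A int]] )] -> [T [A int]]] )] -> [T [A str] -> [T [A ( [T [A int]] )] -> [T [A str]]]]]

8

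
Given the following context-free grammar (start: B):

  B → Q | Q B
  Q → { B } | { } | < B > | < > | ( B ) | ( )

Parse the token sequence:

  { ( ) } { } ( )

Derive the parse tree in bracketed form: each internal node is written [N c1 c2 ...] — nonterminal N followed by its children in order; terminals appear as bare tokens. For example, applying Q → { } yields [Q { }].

B
Q B
{ B } B
{ Q } B
{ ( ) } B
{ ( ) } Q B
{ ( ) } { } B
{ ( ) } { } Q
{ ( ) } { } ( )

[B [Q { [B [Q ( )]] }] [B [Q { }] [B [Q ( )]]]]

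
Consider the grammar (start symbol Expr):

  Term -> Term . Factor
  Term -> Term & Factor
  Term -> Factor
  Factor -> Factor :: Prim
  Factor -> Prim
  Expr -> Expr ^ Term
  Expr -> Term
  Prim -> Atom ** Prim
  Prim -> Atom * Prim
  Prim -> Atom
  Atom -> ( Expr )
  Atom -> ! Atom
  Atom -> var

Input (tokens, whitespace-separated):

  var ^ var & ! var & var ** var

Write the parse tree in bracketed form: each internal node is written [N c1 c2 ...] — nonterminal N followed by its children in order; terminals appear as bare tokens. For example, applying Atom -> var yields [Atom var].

[Expr [Expr [Term [Factor [Prim [Atom var]]]]] ^ [Term [Term [Term [Factor [Prim [Atom var]]]] & [Factor [Prim [Atom ! [Atom var]]]]] & [Factor [Prim [Atom var] ** [Prim [Atom var]]]]]]

Expr
Expr ^ Term
Term ^ Term
Factor ^ Term
Prim ^ Term
Atom ^ Term
var ^ Term
var ^ Term & Factor
var ^ Term & Factor & Factor
var ^ Factor & Factor & Factor
var ^ Prim & Factor & Factor
var ^ Atom & Factor & Factor
var ^ var & Factor & Factor
var ^ var & Prim & Factor
var ^ var & Atom & Factor
var ^ var & ! Atom & Factor
var ^ var & ! var & Factor
var ^ var & ! var & Prim
var ^ var & ! var & Atom ** Prim
var ^ var & ! var & var ** Prim
var ^ var & ! var & var ** Atom
var ^ var & ! var & var ** var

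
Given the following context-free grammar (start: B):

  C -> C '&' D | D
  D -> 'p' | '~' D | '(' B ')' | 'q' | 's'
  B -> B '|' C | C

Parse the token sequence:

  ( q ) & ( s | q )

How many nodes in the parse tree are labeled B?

4

[B [C [C [D ( [B [C [D q]]] )]] & [D ( [B [B [C [D s]]] | [C [D q]]] )]]]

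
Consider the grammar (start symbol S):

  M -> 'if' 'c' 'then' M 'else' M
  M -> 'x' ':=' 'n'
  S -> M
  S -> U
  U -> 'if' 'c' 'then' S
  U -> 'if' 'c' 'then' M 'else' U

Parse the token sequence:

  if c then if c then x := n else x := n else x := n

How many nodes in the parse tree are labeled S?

[S [M if c then [M if c then [M x := n] else [M x := n]] else [M x := n]]]

1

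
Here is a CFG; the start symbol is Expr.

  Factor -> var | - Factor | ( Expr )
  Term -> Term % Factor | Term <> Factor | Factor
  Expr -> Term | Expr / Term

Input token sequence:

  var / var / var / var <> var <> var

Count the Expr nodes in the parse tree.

[Expr [Expr [Expr [Expr [Term [Factor var]]] / [Term [Factor var]]] / [Term [Factor var]]] / [Term [Term [Term [Factor var]] <> [Factor var]] <> [Factor var]]]

4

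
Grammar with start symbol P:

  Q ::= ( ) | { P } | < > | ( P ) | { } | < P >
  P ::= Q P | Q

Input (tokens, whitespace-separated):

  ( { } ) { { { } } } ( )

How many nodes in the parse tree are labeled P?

[P [Q ( [P [Q { }]] )] [P [Q { [P [Q { [P [Q { }]] }]] }] [P [Q ( )]]]]

6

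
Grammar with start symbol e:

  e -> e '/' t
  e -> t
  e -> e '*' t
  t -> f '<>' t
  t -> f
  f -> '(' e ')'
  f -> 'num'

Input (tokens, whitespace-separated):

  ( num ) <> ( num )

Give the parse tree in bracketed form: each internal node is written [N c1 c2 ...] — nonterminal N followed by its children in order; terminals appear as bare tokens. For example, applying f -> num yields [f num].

e
t
f <> t
( e ) <> t
( t ) <> t
( f ) <> t
( num ) <> t
( num ) <> f
( num ) <> ( e )
( num ) <> ( t )
( num ) <> ( f )
( num ) <> ( num )

[e [t [f ( [e [t [f num]]] )] <> [t [f ( [e [t [f num]]] )]]]]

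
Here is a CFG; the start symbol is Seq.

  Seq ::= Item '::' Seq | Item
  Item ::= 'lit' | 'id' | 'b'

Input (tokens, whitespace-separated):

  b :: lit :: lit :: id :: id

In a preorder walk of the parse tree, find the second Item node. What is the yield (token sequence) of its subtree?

lit

[Seq [Item b] :: [Seq [Item lit] :: [Seq [Item lit] :: [Seq [Item id] :: [Seq [Item id]]]]]]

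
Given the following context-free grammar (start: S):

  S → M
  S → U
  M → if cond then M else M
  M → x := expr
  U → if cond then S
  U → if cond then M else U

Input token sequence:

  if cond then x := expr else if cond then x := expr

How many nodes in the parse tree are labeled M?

2

[S [U if cond then [M x := expr] else [U if cond then [S [M x := expr]]]]]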